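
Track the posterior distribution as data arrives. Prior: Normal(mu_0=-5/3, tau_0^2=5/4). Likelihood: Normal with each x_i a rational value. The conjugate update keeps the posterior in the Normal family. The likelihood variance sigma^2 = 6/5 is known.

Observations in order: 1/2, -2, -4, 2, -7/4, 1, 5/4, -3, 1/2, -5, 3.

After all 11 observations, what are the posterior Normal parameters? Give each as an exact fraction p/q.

obs 1: x=1/2 → posterior Normal(-55/98, 30/49)
obs 2: x=-2 → posterior Normal(-155/148, 15/37)
obs 3: x=-4 → posterior Normal(-355/198, 10/33)
obs 4: x=2 → posterior Normal(-255/248, 15/62)
obs 5: x=-7/4 → posterior Normal(-685/596, 30/149)
obs 6: x=1 → posterior Normal(-195/232, 5/29)
obs 7: x=5/4 → posterior Normal(-115/199, 30/199)
obs 8: x=-3 → posterior Normal(-95/112, 15/112)
obs 9: x=1/2 → posterior Normal(-355/498, 10/83)
obs 10: x=-5 → posterior Normal(-605/548, 15/137)
obs 11: x=3 → posterior Normal(-35/46, 30/299)

mu_0=-35/46, tau_0^2=30/299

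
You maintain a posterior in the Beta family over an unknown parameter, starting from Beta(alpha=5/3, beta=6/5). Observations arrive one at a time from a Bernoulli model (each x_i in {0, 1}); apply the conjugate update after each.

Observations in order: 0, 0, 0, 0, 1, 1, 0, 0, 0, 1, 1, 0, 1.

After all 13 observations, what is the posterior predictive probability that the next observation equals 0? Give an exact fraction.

69/119

obs 1: x=0 → posterior Beta(5/3, 11/5)
obs 2: x=0 → posterior Beta(5/3, 16/5)
obs 3: x=0 → posterior Beta(5/3, 21/5)
obs 4: x=0 → posterior Beta(5/3, 26/5)
obs 5: x=1 → posterior Beta(8/3, 26/5)
obs 6: x=1 → posterior Beta(11/3, 26/5)
obs 7: x=0 → posterior Beta(11/3, 31/5)
obs 8: x=0 → posterior Beta(11/3, 36/5)
obs 9: x=0 → posterior Beta(11/3, 41/5)
obs 10: x=1 → posterior Beta(14/3, 41/5)
obs 11: x=1 → posterior Beta(17/3, 41/5)
obs 12: x=0 → posterior Beta(17/3, 46/5)
obs 13: x=1 → posterior Beta(20/3, 46/5)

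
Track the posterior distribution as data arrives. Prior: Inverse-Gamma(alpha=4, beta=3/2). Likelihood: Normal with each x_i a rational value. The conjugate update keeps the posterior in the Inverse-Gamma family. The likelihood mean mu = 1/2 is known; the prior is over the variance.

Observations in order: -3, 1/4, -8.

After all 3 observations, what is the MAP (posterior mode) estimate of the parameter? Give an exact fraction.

1401/208

obs 1: x=-3 → posterior Inverse-Gamma(9/2, 61/8)
obs 2: x=1/4 → posterior Inverse-Gamma(5, 245/32)
obs 3: x=-8 → posterior Inverse-Gamma(11/2, 1401/32)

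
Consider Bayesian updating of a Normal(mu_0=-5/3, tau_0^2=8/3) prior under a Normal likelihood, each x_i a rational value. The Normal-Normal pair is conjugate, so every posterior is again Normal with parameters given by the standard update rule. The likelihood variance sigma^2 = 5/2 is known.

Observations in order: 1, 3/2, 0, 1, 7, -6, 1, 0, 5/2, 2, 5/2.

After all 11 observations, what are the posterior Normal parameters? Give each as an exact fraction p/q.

obs 1: x=1 → posterior Normal(-9/31, 40/31)
obs 2: x=3/2 → posterior Normal(15/47, 40/47)
obs 3: x=0 → posterior Normal(5/21, 40/63)
obs 4: x=1 → posterior Normal(31/79, 40/79)
obs 5: x=7 → posterior Normal(143/95, 8/19)
obs 6: x=-6 → posterior Normal(47/111, 40/111)
obs 7: x=1 → posterior Normal(63/127, 40/127)
obs 8: x=0 → posterior Normal(63/143, 40/143)
obs 9: x=5/2 → posterior Normal(103/159, 40/159)
obs 10: x=2 → posterior Normal(27/35, 8/35)
obs 11: x=5/2 → posterior Normal(175/191, 40/191)

mu_0=175/191, tau_0^2=40/191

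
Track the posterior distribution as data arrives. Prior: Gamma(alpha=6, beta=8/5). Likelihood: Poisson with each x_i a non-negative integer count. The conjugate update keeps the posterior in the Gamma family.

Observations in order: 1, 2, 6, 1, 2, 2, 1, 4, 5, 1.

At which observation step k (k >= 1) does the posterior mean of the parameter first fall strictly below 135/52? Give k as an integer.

obs 1: x=1 → posterior Gamma(7, 13/5)
obs 2: x=2 → posterior Gamma(9, 18/5)
obs 3: x=6 → posterior Gamma(15, 23/5)
obs 4: x=1 → posterior Gamma(16, 28/5)
obs 5: x=2 → posterior Gamma(18, 33/5)
obs 6: x=2 → posterior Gamma(20, 38/5)
obs 7: x=1 → posterior Gamma(21, 43/5)
obs 8: x=4 → posterior Gamma(25, 48/5)
obs 9: x=5 → posterior Gamma(30, 53/5)
obs 10: x=1 → posterior Gamma(31, 58/5)

k = 2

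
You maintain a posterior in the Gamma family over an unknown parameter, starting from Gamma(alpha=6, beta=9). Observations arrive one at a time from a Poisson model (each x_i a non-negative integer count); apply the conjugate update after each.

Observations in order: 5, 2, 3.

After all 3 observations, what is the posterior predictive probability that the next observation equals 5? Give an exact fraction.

2866445549908644593664/247064529073450392704413

obs 1: x=5 → posterior Gamma(11, 10)
obs 2: x=2 → posterior Gamma(13, 11)
obs 3: x=3 → posterior Gamma(16, 12)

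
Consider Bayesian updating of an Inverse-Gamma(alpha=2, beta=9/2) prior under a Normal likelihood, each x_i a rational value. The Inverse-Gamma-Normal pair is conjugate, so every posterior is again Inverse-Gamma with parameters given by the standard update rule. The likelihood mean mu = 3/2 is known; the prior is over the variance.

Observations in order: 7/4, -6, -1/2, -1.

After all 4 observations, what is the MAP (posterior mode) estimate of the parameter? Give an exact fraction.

obs 1: x=7/4 → posterior Inverse-Gamma(5/2, 145/32)
obs 2: x=-6 → posterior Inverse-Gamma(3, 1045/32)
obs 3: x=-1/2 → posterior Inverse-Gamma(7/2, 1109/32)
obs 4: x=-1 → posterior Inverse-Gamma(4, 1209/32)

1209/160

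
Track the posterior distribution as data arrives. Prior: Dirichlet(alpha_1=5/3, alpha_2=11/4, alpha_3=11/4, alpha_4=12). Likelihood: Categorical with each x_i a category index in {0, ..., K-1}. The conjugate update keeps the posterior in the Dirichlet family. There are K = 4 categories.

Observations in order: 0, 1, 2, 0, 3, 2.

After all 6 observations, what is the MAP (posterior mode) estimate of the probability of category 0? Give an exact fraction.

16/127

obs 1: x=0 → posterior Dirichlet(8/3, 11/4, 11/4, 12)
obs 2: x=1 → posterior Dirichlet(8/3, 15/4, 11/4, 12)
obs 3: x=2 → posterior Dirichlet(8/3, 15/4, 15/4, 12)
obs 4: x=0 → posterior Dirichlet(11/3, 15/4, 15/4, 12)
obs 5: x=3 → posterior Dirichlet(11/3, 15/4, 15/4, 13)
obs 6: x=2 → posterior Dirichlet(11/3, 15/4, 19/4, 13)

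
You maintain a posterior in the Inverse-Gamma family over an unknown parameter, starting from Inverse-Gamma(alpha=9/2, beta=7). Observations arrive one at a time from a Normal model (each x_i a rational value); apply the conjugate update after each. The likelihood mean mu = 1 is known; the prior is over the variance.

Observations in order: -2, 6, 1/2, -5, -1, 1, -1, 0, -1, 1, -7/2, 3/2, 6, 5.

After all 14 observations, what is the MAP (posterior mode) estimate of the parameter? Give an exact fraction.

127/20

obs 1: x=-2 → posterior Inverse-Gamma(5, 23/2)
obs 2: x=6 → posterior Inverse-Gamma(11/2, 24)
obs 3: x=1/2 → posterior Inverse-Gamma(6, 193/8)
obs 4: x=-5 → posterior Inverse-Gamma(13/2, 337/8)
obs 5: x=-1 → posterior Inverse-Gamma(7, 353/8)
obs 6: x=1 → posterior Inverse-Gamma(15/2, 353/8)
obs 7: x=-1 → posterior Inverse-Gamma(8, 369/8)
obs 8: x=0 → posterior Inverse-Gamma(17/2, 373/8)
obs 9: x=-1 → posterior Inverse-Gamma(9, 389/8)
obs 10: x=1 → posterior Inverse-Gamma(19/2, 389/8)
obs 11: x=-7/2 → posterior Inverse-Gamma(10, 235/4)
obs 12: x=3/2 → posterior Inverse-Gamma(21/2, 471/8)
obs 13: x=6 → posterior Inverse-Gamma(11, 571/8)
obs 14: x=5 → posterior Inverse-Gamma(23/2, 635/8)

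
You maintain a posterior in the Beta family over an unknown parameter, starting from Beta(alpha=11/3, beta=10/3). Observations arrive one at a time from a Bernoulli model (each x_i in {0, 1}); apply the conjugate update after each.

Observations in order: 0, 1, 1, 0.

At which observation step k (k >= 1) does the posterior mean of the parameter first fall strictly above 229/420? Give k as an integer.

obs 1: x=0 → posterior Beta(11/3, 13/3)
obs 2: x=1 → posterior Beta(14/3, 13/3)
obs 3: x=1 → posterior Beta(17/3, 13/3)
obs 4: x=0 → posterior Beta(17/3, 16/3)

k = 3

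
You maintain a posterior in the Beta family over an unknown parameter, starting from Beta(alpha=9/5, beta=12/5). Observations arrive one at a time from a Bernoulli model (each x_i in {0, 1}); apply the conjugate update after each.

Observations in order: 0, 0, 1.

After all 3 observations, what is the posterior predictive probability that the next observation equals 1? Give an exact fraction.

7/18

obs 1: x=0 → posterior Beta(9/5, 17/5)
obs 2: x=0 → posterior Beta(9/5, 22/5)
obs 3: x=1 → posterior Beta(14/5, 22/5)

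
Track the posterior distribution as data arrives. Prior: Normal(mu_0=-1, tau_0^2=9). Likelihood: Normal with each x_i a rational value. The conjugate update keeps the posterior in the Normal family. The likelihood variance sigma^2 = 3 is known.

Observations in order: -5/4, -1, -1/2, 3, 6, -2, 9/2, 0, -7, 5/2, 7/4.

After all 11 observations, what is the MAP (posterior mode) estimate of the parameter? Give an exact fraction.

1/2

obs 1: x=-5/4 → posterior Normal(-19/16, 9/4)
obs 2: x=-1 → posterior Normal(-31/28, 9/7)
obs 3: x=-1/2 → posterior Normal(-37/40, 9/10)
obs 4: x=3 → posterior Normal(-1/52, 9/13)
obs 5: x=6 → posterior Normal(71/64, 9/16)
obs 6: x=-2 → posterior Normal(47/76, 9/19)
obs 7: x=9/2 → posterior Normal(101/88, 9/22)
obs 8: x=0 → posterior Normal(101/100, 9/25)
obs 9: x=-7 → posterior Normal(17/112, 9/28)
obs 10: x=5/2 → posterior Normal(47/124, 9/31)
obs 11: x=7/4 → posterior Normal(1/2, 9/34)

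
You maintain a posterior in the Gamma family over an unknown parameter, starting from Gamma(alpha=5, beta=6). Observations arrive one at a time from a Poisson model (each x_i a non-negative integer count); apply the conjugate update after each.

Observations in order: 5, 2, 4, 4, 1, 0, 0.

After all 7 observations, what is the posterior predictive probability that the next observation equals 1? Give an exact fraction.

741193587220351178113239/2342711151907974443696128

obs 1: x=5 → posterior Gamma(10, 7)
obs 2: x=2 → posterior Gamma(12, 8)
obs 3: x=4 → posterior Gamma(16, 9)
obs 4: x=4 → posterior Gamma(20, 10)
obs 5: x=1 → posterior Gamma(21, 11)
obs 6: x=0 → posterior Gamma(21, 12)
obs 7: x=0 → posterior Gamma(21, 13)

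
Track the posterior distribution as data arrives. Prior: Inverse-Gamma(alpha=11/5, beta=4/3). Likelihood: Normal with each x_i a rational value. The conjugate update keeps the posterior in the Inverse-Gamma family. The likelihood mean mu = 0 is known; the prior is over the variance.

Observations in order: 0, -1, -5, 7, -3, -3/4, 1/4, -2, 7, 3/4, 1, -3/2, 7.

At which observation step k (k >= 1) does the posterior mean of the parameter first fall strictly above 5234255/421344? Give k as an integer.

obs 1: x=0 → posterior Inverse-Gamma(27/10, 4/3)
obs 2: x=-1 → posterior Inverse-Gamma(16/5, 11/6)
obs 3: x=-5 → posterior Inverse-Gamma(37/10, 43/3)
obs 4: x=7 → posterior Inverse-Gamma(21/5, 233/6)
obs 5: x=-3 → posterior Inverse-Gamma(47/10, 130/3)
obs 6: x=-3/4 → posterior Inverse-Gamma(26/5, 4187/96)
obs 7: x=1/4 → posterior Inverse-Gamma(57/10, 2095/48)
obs 8: x=-2 → posterior Inverse-Gamma(31/5, 2191/48)
obs 9: x=7 → posterior Inverse-Gamma(67/10, 3367/48)
obs 10: x=3/4 → posterior Inverse-Gamma(36/5, 6761/96)
obs 11: x=1 → posterior Inverse-Gamma(77/10, 6809/96)
obs 12: x=-3/2 → posterior Inverse-Gamma(41/5, 6917/96)
obs 13: x=7 → posterior Inverse-Gamma(87/10, 9269/96)

k = 13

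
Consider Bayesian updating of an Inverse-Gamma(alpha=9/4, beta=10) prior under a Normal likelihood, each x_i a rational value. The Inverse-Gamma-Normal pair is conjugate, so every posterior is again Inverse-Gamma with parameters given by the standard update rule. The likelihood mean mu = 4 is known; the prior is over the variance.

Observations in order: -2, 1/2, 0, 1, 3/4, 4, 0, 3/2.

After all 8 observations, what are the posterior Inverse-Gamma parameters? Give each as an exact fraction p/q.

alpha=25/4, beta=2017/32

obs 1: x=-2 → posterior Inverse-Gamma(11/4, 28)
obs 2: x=1/2 → posterior Inverse-Gamma(13/4, 273/8)
obs 3: x=0 → posterior Inverse-Gamma(15/4, 337/8)
obs 4: x=1 → posterior Inverse-Gamma(17/4, 373/8)
obs 5: x=3/4 → posterior Inverse-Gamma(19/4, 1661/32)
obs 6: x=4 → posterior Inverse-Gamma(21/4, 1661/32)
obs 7: x=0 → posterior Inverse-Gamma(23/4, 1917/32)
obs 8: x=3/2 → posterior Inverse-Gamma(25/4, 2017/32)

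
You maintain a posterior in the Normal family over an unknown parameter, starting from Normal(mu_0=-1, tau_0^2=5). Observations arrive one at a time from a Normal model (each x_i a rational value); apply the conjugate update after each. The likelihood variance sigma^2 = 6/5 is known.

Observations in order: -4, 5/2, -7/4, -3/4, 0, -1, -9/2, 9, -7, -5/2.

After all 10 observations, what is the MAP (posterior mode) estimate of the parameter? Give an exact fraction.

-1

obs 1: x=-4 → posterior Normal(-106/31, 30/31)
obs 2: x=5/2 → posterior Normal(-87/112, 15/28)
obs 3: x=-7/4 → posterior Normal(-349/324, 10/27)
obs 4: x=-3/4 → posterior Normal(-1, 15/53)
obs 5: x=0 → posterior Normal(-106/131, 30/131)
obs 6: x=-1 → posterior Normal(-131/156, 5/26)
obs 7: x=-9/2 → posterior Normal(-487/362, 30/181)
obs 8: x=9 → posterior Normal(-37/412, 15/103)
obs 9: x=-7 → posterior Normal(-129/154, 10/77)
obs 10: x=-5/2 → posterior Normal(-1, 15/128)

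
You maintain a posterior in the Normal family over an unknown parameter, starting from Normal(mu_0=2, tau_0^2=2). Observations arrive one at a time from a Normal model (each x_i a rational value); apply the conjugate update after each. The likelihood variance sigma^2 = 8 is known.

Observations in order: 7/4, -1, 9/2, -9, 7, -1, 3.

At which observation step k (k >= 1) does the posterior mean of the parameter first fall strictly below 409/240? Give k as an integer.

k = 2

obs 1: x=7/4 → posterior Normal(39/20, 8/5)
obs 2: x=-1 → posterior Normal(35/24, 4/3)
obs 3: x=9/2 → posterior Normal(53/28, 8/7)
obs 4: x=-9 → posterior Normal(17/32, 1)
obs 5: x=7 → posterior Normal(5/4, 8/9)
obs 6: x=-1 → posterior Normal(41/40, 4/5)
obs 7: x=3 → posterior Normal(53/44, 8/11)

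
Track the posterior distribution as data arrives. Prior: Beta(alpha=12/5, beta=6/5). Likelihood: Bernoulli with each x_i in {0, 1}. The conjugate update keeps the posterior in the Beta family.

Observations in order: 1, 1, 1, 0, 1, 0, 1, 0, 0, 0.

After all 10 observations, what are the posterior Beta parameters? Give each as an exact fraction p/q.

obs 1: x=1 → posterior Beta(17/5, 6/5)
obs 2: x=1 → posterior Beta(22/5, 6/5)
obs 3: x=1 → posterior Beta(27/5, 6/5)
obs 4: x=0 → posterior Beta(27/5, 11/5)
obs 5: x=1 → posterior Beta(32/5, 11/5)
obs 6: x=0 → posterior Beta(32/5, 16/5)
obs 7: x=1 → posterior Beta(37/5, 16/5)
obs 8: x=0 → posterior Beta(37/5, 21/5)
obs 9: x=0 → posterior Beta(37/5, 26/5)
obs 10: x=0 → posterior Beta(37/5, 31/5)

alpha=37/5, beta=31/5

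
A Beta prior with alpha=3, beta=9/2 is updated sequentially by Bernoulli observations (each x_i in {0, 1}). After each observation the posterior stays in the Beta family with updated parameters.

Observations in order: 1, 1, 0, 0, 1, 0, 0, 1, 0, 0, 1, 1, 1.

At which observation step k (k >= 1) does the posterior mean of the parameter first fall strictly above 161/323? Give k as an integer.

obs 1: x=1 → posterior Beta(4, 9/2)
obs 2: x=1 → posterior Beta(5, 9/2)
obs 3: x=0 → posterior Beta(5, 11/2)
obs 4: x=0 → posterior Beta(5, 13/2)
obs 5: x=1 → posterior Beta(6, 13/2)
obs 6: x=0 → posterior Beta(6, 15/2)
obs 7: x=0 → posterior Beta(6, 17/2)
obs 8: x=1 → posterior Beta(7, 17/2)
obs 9: x=0 → posterior Beta(7, 19/2)
obs 10: x=0 → posterior Beta(7, 21/2)
obs 11: x=1 → posterior Beta(8, 21/2)
obs 12: x=1 → posterior Beta(9, 21/2)
obs 13: x=1 → posterior Beta(10, 21/2)

k = 2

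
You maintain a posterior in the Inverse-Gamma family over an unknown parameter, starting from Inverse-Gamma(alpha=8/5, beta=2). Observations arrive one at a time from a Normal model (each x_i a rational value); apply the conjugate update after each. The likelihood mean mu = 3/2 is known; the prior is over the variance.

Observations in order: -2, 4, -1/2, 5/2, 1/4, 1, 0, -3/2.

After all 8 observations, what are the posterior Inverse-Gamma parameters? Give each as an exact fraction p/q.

obs 1: x=-2 → posterior Inverse-Gamma(21/10, 65/8)
obs 2: x=4 → posterior Inverse-Gamma(13/5, 45/4)
obs 3: x=-1/2 → posterior Inverse-Gamma(31/10, 53/4)
obs 4: x=5/2 → posterior Inverse-Gamma(18/5, 55/4)
obs 5: x=1/4 → posterior Inverse-Gamma(41/10, 465/32)
obs 6: x=1 → posterior Inverse-Gamma(23/5, 469/32)
obs 7: x=0 → posterior Inverse-Gamma(51/10, 505/32)
obs 8: x=-3/2 → posterior Inverse-Gamma(28/5, 649/32)

alpha=28/5, beta=649/32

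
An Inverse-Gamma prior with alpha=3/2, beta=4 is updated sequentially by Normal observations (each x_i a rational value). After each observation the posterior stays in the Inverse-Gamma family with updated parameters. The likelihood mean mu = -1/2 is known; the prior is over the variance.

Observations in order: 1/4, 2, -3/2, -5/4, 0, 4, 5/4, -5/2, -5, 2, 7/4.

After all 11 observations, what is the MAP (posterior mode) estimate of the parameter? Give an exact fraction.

obs 1: x=1/4 → posterior Inverse-Gamma(2, 137/32)
obs 2: x=2 → posterior Inverse-Gamma(5/2, 237/32)
obs 3: x=-3/2 → posterior Inverse-Gamma(3, 253/32)
obs 4: x=-5/4 → posterior Inverse-Gamma(7/2, 131/16)
obs 5: x=0 → posterior Inverse-Gamma(4, 133/16)
obs 6: x=4 → posterior Inverse-Gamma(9/2, 295/16)
obs 7: x=5/4 → posterior Inverse-Gamma(5, 639/32)
obs 8: x=-5/2 → posterior Inverse-Gamma(11/2, 703/32)
obs 9: x=-5 → posterior Inverse-Gamma(6, 1027/32)
obs 10: x=2 → posterior Inverse-Gamma(13/2, 1127/32)
obs 11: x=7/4 → posterior Inverse-Gamma(7, 151/4)

151/32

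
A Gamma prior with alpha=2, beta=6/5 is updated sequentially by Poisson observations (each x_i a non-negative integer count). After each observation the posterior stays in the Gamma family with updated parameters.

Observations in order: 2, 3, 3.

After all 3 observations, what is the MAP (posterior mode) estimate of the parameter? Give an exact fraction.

obs 1: x=2 → posterior Gamma(4, 11/5)
obs 2: x=3 → posterior Gamma(7, 16/5)
obs 3: x=3 → posterior Gamma(10, 21/5)

15/7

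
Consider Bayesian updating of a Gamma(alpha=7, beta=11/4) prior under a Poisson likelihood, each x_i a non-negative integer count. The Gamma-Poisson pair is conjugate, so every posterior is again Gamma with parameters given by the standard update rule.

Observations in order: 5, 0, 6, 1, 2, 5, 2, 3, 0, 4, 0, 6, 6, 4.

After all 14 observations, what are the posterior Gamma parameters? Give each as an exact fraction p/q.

alpha=51, beta=67/4

obs 1: x=5 → posterior Gamma(12, 15/4)
obs 2: x=0 → posterior Gamma(12, 19/4)
obs 3: x=6 → posterior Gamma(18, 23/4)
obs 4: x=1 → posterior Gamma(19, 27/4)
obs 5: x=2 → posterior Gamma(21, 31/4)
obs 6: x=5 → posterior Gamma(26, 35/4)
obs 7: x=2 → posterior Gamma(28, 39/4)
obs 8: x=3 → posterior Gamma(31, 43/4)
obs 9: x=0 → posterior Gamma(31, 47/4)
obs 10: x=4 → posterior Gamma(35, 51/4)
obs 11: x=0 → posterior Gamma(35, 55/4)
obs 12: x=6 → posterior Gamma(41, 59/4)
obs 13: x=6 → posterior Gamma(47, 63/4)
obs 14: x=4 → posterior Gamma(51, 67/4)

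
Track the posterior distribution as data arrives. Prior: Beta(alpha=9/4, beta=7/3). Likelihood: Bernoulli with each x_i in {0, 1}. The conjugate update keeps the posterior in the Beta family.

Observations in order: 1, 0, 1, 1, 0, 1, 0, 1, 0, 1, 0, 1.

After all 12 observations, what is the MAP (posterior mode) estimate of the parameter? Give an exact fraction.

99/175

obs 1: x=1 → posterior Beta(13/4, 7/3)
obs 2: x=0 → posterior Beta(13/4, 10/3)
obs 3: x=1 → posterior Beta(17/4, 10/3)
obs 4: x=1 → posterior Beta(21/4, 10/3)
obs 5: x=0 → posterior Beta(21/4, 13/3)
obs 6: x=1 → posterior Beta(25/4, 13/3)
obs 7: x=0 → posterior Beta(25/4, 16/3)
obs 8: x=1 → posterior Beta(29/4, 16/3)
obs 9: x=0 → posterior Beta(29/4, 19/3)
obs 10: x=1 → posterior Beta(33/4, 19/3)
obs 11: x=0 → posterior Beta(33/4, 22/3)
obs 12: x=1 → posterior Beta(37/4, 22/3)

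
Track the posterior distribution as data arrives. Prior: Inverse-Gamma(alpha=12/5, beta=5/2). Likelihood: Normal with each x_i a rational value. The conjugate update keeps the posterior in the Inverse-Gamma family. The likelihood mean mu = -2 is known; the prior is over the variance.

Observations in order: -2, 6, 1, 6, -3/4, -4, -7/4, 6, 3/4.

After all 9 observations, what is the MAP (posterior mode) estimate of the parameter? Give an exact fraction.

17535/1264

obs 1: x=-2 → posterior Inverse-Gamma(29/10, 5/2)
obs 2: x=6 → posterior Inverse-Gamma(17/5, 69/2)
obs 3: x=1 → posterior Inverse-Gamma(39/10, 39)
obs 4: x=6 → posterior Inverse-Gamma(22/5, 71)
obs 5: x=-3/4 → posterior Inverse-Gamma(49/10, 2297/32)
obs 6: x=-4 → posterior Inverse-Gamma(27/5, 2361/32)
obs 7: x=-7/4 → posterior Inverse-Gamma(59/10, 1181/16)
obs 8: x=6 → posterior Inverse-Gamma(32/5, 1693/16)
obs 9: x=3/4 → posterior Inverse-Gamma(69/10, 3507/32)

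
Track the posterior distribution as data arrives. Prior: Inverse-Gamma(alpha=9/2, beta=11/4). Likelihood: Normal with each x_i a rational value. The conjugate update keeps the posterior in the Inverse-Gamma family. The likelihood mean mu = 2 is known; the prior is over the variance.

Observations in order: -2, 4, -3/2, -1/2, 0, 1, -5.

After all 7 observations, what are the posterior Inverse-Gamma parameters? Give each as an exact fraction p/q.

alpha=8, beta=49

obs 1: x=-2 → posterior Inverse-Gamma(5, 43/4)
obs 2: x=4 → posterior Inverse-Gamma(11/2, 51/4)
obs 3: x=-3/2 → posterior Inverse-Gamma(6, 151/8)
obs 4: x=-1/2 → posterior Inverse-Gamma(13/2, 22)
obs 5: x=0 → posterior Inverse-Gamma(7, 24)
obs 6: x=1 → posterior Inverse-Gamma(15/2, 49/2)
obs 7: x=-5 → posterior Inverse-Gamma(8, 49)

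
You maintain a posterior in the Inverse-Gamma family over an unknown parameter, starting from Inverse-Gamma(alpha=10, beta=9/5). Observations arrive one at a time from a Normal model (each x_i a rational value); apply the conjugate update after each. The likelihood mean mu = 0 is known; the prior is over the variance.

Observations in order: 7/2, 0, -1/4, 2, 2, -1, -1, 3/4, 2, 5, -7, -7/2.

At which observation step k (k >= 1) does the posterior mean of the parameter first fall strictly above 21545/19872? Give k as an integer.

k = 9

obs 1: x=7/2 → posterior Inverse-Gamma(21/2, 317/40)
obs 2: x=0 → posterior Inverse-Gamma(11, 317/40)
obs 3: x=-1/4 → posterior Inverse-Gamma(23/2, 1273/160)
obs 4: x=2 → posterior Inverse-Gamma(12, 1593/160)
obs 5: x=2 → posterior Inverse-Gamma(25/2, 1913/160)
obs 6: x=-1 → posterior Inverse-Gamma(13, 1993/160)
obs 7: x=-1 → posterior Inverse-Gamma(27/2, 2073/160)
obs 8: x=3/4 → posterior Inverse-Gamma(14, 1059/80)
obs 9: x=2 → posterior Inverse-Gamma(29/2, 1219/80)
obs 10: x=5 → posterior Inverse-Gamma(15, 2219/80)
obs 11: x=-7 → posterior Inverse-Gamma(31/2, 4179/80)
obs 12: x=-7/2 → posterior Inverse-Gamma(16, 4669/80)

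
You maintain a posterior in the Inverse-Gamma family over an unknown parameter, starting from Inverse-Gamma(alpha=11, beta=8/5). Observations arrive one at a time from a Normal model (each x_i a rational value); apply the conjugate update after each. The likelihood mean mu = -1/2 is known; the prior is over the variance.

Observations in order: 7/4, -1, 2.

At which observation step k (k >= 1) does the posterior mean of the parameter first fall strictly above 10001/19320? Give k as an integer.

k = 3

obs 1: x=7/4 → posterior Inverse-Gamma(23/2, 661/160)
obs 2: x=-1 → posterior Inverse-Gamma(12, 681/160)
obs 3: x=2 → posterior Inverse-Gamma(25/2, 1181/160)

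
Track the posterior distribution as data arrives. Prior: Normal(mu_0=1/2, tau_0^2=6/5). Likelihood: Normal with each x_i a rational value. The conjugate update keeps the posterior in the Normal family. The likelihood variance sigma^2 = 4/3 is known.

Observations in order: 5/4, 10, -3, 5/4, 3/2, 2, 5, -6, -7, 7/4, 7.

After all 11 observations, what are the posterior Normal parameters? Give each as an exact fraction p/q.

obs 1: x=5/4 → posterior Normal(65/76, 12/19)
obs 2: x=10 → posterior Normal(425/112, 3/7)
obs 3: x=-3 → posterior Normal(317/148, 12/37)
obs 4: x=5/4 → posterior Normal(181/92, 6/23)
obs 5: x=3/2 → posterior Normal(104/55, 12/55)
obs 6: x=2 → posterior Normal(61/32, 3/16)
obs 7: x=5 → posterior Normal(167/73, 12/73)
obs 8: x=-6 → posterior Normal(113/82, 6/41)
obs 9: x=-7 → posterior Normal(50/91, 12/91)
obs 10: x=7/4 → posterior Normal(263/400, 3/25)
obs 11: x=7 → posterior Normal(515/436, 12/109)

mu_0=515/436, tau_0^2=12/109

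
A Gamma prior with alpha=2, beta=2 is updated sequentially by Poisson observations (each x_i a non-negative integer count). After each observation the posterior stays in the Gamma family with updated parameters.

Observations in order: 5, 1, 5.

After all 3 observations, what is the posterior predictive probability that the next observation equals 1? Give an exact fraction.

15869140625/78364164096

obs 1: x=5 → posterior Gamma(7, 3)
obs 2: x=1 → posterior Gamma(8, 4)
obs 3: x=5 → posterior Gamma(13, 5)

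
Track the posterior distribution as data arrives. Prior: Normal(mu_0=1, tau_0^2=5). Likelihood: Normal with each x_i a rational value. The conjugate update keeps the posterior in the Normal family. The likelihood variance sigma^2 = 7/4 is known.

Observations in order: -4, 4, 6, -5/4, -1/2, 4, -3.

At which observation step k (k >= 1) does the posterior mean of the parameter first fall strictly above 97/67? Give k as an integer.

obs 1: x=-4 → posterior Normal(-73/27, 35/27)
obs 2: x=4 → posterior Normal(7/47, 35/47)
obs 3: x=6 → posterior Normal(127/67, 35/67)
obs 4: x=-5/4 → posterior Normal(34/29, 35/87)
obs 5: x=-1/2 → posterior Normal(92/107, 35/107)
obs 6: x=4 → posterior Normal(172/127, 35/127)
obs 7: x=-3 → posterior Normal(16/21, 5/21)

k = 3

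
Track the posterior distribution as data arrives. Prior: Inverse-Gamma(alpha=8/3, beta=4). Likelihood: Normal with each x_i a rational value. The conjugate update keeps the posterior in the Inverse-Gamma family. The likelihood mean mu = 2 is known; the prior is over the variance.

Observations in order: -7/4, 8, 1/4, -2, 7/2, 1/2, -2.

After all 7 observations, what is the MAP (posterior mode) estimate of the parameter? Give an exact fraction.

2343/344

obs 1: x=-7/4 → posterior Inverse-Gamma(19/6, 353/32)
obs 2: x=8 → posterior Inverse-Gamma(11/3, 929/32)
obs 3: x=1/4 → posterior Inverse-Gamma(25/6, 489/16)
obs 4: x=-2 → posterior Inverse-Gamma(14/3, 617/16)
obs 5: x=7/2 → posterior Inverse-Gamma(31/6, 635/16)
obs 6: x=1/2 → posterior Inverse-Gamma(17/3, 653/16)
obs 7: x=-2 → posterior Inverse-Gamma(37/6, 781/16)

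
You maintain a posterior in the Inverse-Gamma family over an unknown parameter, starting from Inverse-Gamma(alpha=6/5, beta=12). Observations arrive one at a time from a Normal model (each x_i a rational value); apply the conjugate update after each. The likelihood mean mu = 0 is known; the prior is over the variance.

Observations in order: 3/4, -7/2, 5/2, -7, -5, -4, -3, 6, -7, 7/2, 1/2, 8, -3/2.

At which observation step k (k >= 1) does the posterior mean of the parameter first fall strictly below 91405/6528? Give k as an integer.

k = 3

obs 1: x=3/4 → posterior Inverse-Gamma(17/10, 393/32)
obs 2: x=-7/2 → posterior Inverse-Gamma(11/5, 589/32)
obs 3: x=5/2 → posterior Inverse-Gamma(27/10, 689/32)
obs 4: x=-7 → posterior Inverse-Gamma(16/5, 1473/32)
obs 5: x=-5 → posterior Inverse-Gamma(37/10, 1873/32)
obs 6: x=-4 → posterior Inverse-Gamma(21/5, 2129/32)
obs 7: x=-3 → posterior Inverse-Gamma(47/10, 2273/32)
obs 8: x=6 → posterior Inverse-Gamma(26/5, 2849/32)
obs 9: x=-7 → posterior Inverse-Gamma(57/10, 3633/32)
obs 10: x=7/2 → posterior Inverse-Gamma(31/5, 3829/32)
obs 11: x=1/2 → posterior Inverse-Gamma(67/10, 3833/32)
obs 12: x=8 → posterior Inverse-Gamma(36/5, 4857/32)
obs 13: x=-3/2 → posterior Inverse-Gamma(77/10, 4893/32)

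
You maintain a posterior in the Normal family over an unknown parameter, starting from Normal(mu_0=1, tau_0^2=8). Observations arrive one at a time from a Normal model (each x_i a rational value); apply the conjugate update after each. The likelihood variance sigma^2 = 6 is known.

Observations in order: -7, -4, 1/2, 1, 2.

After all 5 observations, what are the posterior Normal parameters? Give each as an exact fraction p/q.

obs 1: x=-7 → posterior Normal(-25/7, 24/7)
obs 2: x=-4 → posterior Normal(-41/11, 24/11)
obs 3: x=1/2 → posterior Normal(-13/5, 8/5)
obs 4: x=1 → posterior Normal(-35/19, 24/19)
obs 5: x=2 → posterior Normal(-27/23, 24/23)

mu_0=-27/23, tau_0^2=24/23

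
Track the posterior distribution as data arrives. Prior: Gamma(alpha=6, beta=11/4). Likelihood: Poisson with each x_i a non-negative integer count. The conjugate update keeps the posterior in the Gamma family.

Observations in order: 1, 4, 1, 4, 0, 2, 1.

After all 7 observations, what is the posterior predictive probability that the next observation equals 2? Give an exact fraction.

obs 1: x=1 → posterior Gamma(7, 15/4)
obs 2: x=4 → posterior Gamma(11, 19/4)
obs 3: x=1 → posterior Gamma(12, 23/4)
obs 4: x=4 → posterior Gamma(16, 27/4)
obs 5: x=0 → posterior Gamma(16, 31/4)
obs 6: x=2 → posterior Gamma(18, 35/4)
obs 7: x=1 → posterior Gamma(19, 39/4)

5165366208839649211219678924803360/20083415214428110320965436874242043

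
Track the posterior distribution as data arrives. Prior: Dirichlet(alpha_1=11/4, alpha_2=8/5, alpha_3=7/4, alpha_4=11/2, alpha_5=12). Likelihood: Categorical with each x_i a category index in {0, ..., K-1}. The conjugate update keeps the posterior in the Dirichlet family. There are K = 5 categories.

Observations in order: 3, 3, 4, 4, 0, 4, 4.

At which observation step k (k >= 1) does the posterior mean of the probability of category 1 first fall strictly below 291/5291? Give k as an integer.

k = 6

obs 1: x=3 → posterior Dirichlet(11/4, 8/5, 7/4, 13/2, 12)
obs 2: x=3 → posterior Dirichlet(11/4, 8/5, 7/4, 15/2, 12)
obs 3: x=4 → posterior Dirichlet(11/4, 8/5, 7/4, 15/2, 13)
obs 4: x=4 → posterior Dirichlet(11/4, 8/5, 7/4, 15/2, 14)
obs 5: x=0 → posterior Dirichlet(15/4, 8/5, 7/4, 15/2, 14)
obs 6: x=4 → posterior Dirichlet(15/4, 8/5, 7/4, 15/2, 15)
obs 7: x=4 → posterior Dirichlet(15/4, 8/5, 7/4, 15/2, 16)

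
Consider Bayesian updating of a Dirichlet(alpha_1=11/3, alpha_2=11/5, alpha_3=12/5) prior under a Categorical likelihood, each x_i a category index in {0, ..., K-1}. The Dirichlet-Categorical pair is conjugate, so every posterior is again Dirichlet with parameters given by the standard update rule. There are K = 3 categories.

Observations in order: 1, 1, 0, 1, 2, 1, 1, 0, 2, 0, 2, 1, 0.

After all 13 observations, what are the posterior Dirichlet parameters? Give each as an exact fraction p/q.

alpha_1=23/3, alpha_2=41/5, alpha_3=27/5

obs 1: x=1 → posterior Dirichlet(11/3, 16/5, 12/5)
obs 2: x=1 → posterior Dirichlet(11/3, 21/5, 12/5)
obs 3: x=0 → posterior Dirichlet(14/3, 21/5, 12/5)
obs 4: x=1 → posterior Dirichlet(14/3, 26/5, 12/5)
obs 5: x=2 → posterior Dirichlet(14/3, 26/5, 17/5)
obs 6: x=1 → posterior Dirichlet(14/3, 31/5, 17/5)
obs 7: x=1 → posterior Dirichlet(14/3, 36/5, 17/5)
obs 8: x=0 → posterior Dirichlet(17/3, 36/5, 17/5)
obs 9: x=2 → posterior Dirichlet(17/3, 36/5, 22/5)
obs 10: x=0 → posterior Dirichlet(20/3, 36/5, 22/5)
obs 11: x=2 → posterior Dirichlet(20/3, 36/5, 27/5)
obs 12: x=1 → posterior Dirichlet(20/3, 41/5, 27/5)
obs 13: x=0 → posterior Dirichlet(23/3, 41/5, 27/5)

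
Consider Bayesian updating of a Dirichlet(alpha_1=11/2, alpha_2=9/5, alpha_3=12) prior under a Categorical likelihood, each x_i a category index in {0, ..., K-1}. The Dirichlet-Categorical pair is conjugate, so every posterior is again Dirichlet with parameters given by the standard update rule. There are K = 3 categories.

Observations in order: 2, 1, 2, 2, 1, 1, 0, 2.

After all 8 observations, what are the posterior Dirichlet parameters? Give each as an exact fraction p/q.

alpha_1=13/2, alpha_2=24/5, alpha_3=16

obs 1: x=2 → posterior Dirichlet(11/2, 9/5, 13)
obs 2: x=1 → posterior Dirichlet(11/2, 14/5, 13)
obs 3: x=2 → posterior Dirichlet(11/2, 14/5, 14)
obs 4: x=2 → posterior Dirichlet(11/2, 14/5, 15)
obs 5: x=1 → posterior Dirichlet(11/2, 19/5, 15)
obs 6: x=1 → posterior Dirichlet(11/2, 24/5, 15)
obs 7: x=0 → posterior Dirichlet(13/2, 24/5, 15)
obs 8: x=2 → posterior Dirichlet(13/2, 24/5, 16)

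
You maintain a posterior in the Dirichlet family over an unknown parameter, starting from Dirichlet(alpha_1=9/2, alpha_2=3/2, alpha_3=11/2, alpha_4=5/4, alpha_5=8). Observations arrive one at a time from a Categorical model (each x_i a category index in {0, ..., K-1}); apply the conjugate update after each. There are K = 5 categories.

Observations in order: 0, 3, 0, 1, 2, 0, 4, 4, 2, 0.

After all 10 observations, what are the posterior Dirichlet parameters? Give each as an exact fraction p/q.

obs 1: x=0 → posterior Dirichlet(11/2, 3/2, 11/2, 5/4, 8)
obs 2: x=3 → posterior Dirichlet(11/2, 3/2, 11/2, 9/4, 8)
obs 3: x=0 → posterior Dirichlet(13/2, 3/2, 11/2, 9/4, 8)
obs 4: x=1 → posterior Dirichlet(13/2, 5/2, 11/2, 9/4, 8)
obs 5: x=2 → posterior Dirichlet(13/2, 5/2, 13/2, 9/4, 8)
obs 6: x=0 → posterior Dirichlet(15/2, 5/2, 13/2, 9/4, 8)
obs 7: x=4 → posterior Dirichlet(15/2, 5/2, 13/2, 9/4, 9)
obs 8: x=4 → posterior Dirichlet(15/2, 5/2, 13/2, 9/4, 10)
obs 9: x=2 → posterior Dirichlet(15/2, 5/2, 15/2, 9/4, 10)
obs 10: x=0 → posterior Dirichlet(17/2, 5/2, 15/2, 9/4, 10)

alpha_1=17/2, alpha_2=5/2, alpha_3=15/2, alpha_4=9/4, alpha_5=10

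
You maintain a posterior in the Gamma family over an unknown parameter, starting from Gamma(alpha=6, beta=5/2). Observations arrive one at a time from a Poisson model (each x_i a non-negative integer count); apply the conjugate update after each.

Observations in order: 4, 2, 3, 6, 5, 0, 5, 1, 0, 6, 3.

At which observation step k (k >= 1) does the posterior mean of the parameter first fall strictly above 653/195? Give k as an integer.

k = 5

obs 1: x=4 → posterior Gamma(10, 7/2)
obs 2: x=2 → posterior Gamma(12, 9/2)
obs 3: x=3 → posterior Gamma(15, 11/2)
obs 4: x=6 → posterior Gamma(21, 13/2)
obs 5: x=5 → posterior Gamma(26, 15/2)
obs 6: x=0 → posterior Gamma(26, 17/2)
obs 7: x=5 → posterior Gamma(31, 19/2)
obs 8: x=1 → posterior Gamma(32, 21/2)
obs 9: x=0 → posterior Gamma(32, 23/2)
obs 10: x=6 → posterior Gamma(38, 25/2)
obs 11: x=3 → posterior Gamma(41, 27/2)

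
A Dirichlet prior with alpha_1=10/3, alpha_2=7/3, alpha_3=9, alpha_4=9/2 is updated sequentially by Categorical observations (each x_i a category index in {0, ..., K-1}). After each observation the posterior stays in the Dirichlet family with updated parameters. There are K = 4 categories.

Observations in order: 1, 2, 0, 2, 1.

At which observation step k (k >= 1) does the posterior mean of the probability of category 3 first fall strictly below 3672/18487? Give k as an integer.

k = 4

obs 1: x=1 → posterior Dirichlet(10/3, 10/3, 9, 9/2)
obs 2: x=2 → posterior Dirichlet(10/3, 10/3, 10, 9/2)
obs 3: x=0 → posterior Dirichlet(13/3, 10/3, 10, 9/2)
obs 4: x=2 → posterior Dirichlet(13/3, 10/3, 11, 9/2)
obs 5: x=1 → posterior Dirichlet(13/3, 13/3, 11, 9/2)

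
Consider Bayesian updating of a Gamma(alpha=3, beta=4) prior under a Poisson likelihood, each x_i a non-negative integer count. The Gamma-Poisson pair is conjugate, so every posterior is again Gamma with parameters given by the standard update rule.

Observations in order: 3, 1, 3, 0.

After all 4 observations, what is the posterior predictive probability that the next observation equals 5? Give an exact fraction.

obs 1: x=3 → posterior Gamma(6, 5)
obs 2: x=1 → posterior Gamma(7, 6)
obs 3: x=3 → posterior Gamma(10, 7)
obs 4: x=0 → posterior Gamma(10, 8)

2149631131648/205891132094649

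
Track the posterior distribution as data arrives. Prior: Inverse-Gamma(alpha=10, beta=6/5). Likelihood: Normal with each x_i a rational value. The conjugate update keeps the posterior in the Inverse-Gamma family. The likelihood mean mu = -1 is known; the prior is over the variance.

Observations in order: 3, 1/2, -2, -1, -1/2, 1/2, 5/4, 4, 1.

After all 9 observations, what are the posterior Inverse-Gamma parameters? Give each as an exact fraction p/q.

alpha=29/2, beta=4657/160

obs 1: x=3 → posterior Inverse-Gamma(21/2, 46/5)
obs 2: x=1/2 → posterior Inverse-Gamma(11, 413/40)
obs 3: x=-2 → posterior Inverse-Gamma(23/2, 433/40)
obs 4: x=-1 → posterior Inverse-Gamma(12, 433/40)
obs 5: x=-1/2 → posterior Inverse-Gamma(25/2, 219/20)
obs 6: x=1/2 → posterior Inverse-Gamma(13, 483/40)
obs 7: x=5/4 → posterior Inverse-Gamma(27/2, 2337/160)
obs 8: x=4 → posterior Inverse-Gamma(14, 4337/160)
obs 9: x=1 → posterior Inverse-Gamma(29/2, 4657/160)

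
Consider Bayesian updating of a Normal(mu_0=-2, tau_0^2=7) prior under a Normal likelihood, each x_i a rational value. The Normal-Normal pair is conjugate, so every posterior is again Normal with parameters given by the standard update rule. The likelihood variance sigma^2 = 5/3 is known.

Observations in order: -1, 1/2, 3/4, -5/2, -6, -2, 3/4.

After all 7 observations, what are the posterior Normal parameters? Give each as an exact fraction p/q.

obs 1: x=-1 → posterior Normal(-31/26, 35/26)
obs 2: x=1/2 → posterior Normal(-41/94, 35/47)
obs 3: x=3/4 → posterior Normal(-19/272, 35/68)
obs 4: x=-5/2 → posterior Normal(-229/356, 35/89)
obs 5: x=-6 → posterior Normal(-733/440, 7/22)
obs 6: x=-2 → posterior Normal(-901/524, 35/131)
obs 7: x=3/4 → posterior Normal(-419/304, 35/152)

mu_0=-419/304, tau_0^2=35/152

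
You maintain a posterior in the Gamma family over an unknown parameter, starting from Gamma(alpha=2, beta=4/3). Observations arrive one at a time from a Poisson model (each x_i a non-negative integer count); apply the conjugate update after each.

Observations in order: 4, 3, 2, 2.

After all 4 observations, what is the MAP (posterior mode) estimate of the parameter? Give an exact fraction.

obs 1: x=4 → posterior Gamma(6, 7/3)
obs 2: x=3 → posterior Gamma(9, 10/3)
obs 3: x=2 → posterior Gamma(11, 13/3)
obs 4: x=2 → posterior Gamma(13, 16/3)

9/4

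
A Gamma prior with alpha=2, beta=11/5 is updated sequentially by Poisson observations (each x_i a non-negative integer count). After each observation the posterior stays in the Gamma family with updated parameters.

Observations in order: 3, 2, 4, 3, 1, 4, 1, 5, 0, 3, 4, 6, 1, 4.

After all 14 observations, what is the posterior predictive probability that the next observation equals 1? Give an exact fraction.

obs 1: x=3 → posterior Gamma(5, 16/5)
obs 2: x=2 → posterior Gamma(7, 21/5)
obs 3: x=4 → posterior Gamma(11, 26/5)
obs 4: x=3 → posterior Gamma(14, 31/5)
obs 5: x=1 → posterior Gamma(15, 36/5)
obs 6: x=4 → posterior Gamma(19, 41/5)
obs 7: x=1 → posterior Gamma(20, 46/5)
obs 8: x=5 → posterior Gamma(25, 51/5)
obs 9: x=0 → posterior Gamma(25, 56/5)
obs 10: x=3 → posterior Gamma(28, 61/5)
obs 11: x=4 → posterior Gamma(32, 66/5)
obs 12: x=6 → posterior Gamma(38, 71/5)
obs 13: x=1 → posterior Gamma(39, 76/5)
obs 14: x=4 → posterior Gamma(43, 81/5)

58053153517654619981168821613028167772004878374024688861455239860506887168901873205/305114887784983771709922384700147338490812101829343883620408429217330080218886438912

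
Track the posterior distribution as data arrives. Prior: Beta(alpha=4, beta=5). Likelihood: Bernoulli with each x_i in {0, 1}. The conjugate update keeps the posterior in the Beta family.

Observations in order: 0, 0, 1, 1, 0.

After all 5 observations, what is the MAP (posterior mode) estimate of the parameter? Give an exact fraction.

obs 1: x=0 → posterior Beta(4, 6)
obs 2: x=0 → posterior Beta(4, 7)
obs 3: x=1 → posterior Beta(5, 7)
obs 4: x=1 → posterior Beta(6, 7)
obs 5: x=0 → posterior Beta(6, 8)

5/12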